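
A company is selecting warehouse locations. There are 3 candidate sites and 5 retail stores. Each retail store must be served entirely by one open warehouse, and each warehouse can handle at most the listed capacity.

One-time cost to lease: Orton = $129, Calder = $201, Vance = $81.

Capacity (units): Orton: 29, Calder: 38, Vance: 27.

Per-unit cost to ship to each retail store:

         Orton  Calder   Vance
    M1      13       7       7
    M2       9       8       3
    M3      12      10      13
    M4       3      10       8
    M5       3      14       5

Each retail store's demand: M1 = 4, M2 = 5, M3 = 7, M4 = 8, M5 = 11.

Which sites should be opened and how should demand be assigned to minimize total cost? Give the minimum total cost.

Open {Orton, Vance}: M1→Vance 7·4=28, M2→Vance 3·5=15, M3→Orton 12·7=84, M4→Orton 3·8=24, M5→Orton 3·11=33.
Loads: Orton carries 26/29, Vance carries 9/27. Service 184; fixed 210; total 394.
Next best feasible plan costs 401.

Minimum total cost: 394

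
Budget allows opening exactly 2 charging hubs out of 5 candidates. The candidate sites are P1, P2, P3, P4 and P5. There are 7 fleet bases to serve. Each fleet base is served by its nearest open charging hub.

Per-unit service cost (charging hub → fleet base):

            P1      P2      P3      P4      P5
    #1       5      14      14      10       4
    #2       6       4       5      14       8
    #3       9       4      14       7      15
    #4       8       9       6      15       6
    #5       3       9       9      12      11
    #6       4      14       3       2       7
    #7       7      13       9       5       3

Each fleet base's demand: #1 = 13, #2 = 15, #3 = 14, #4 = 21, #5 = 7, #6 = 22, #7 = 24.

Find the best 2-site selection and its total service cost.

Choose P1 and P5; total service cost 575.

With exactly 2 open, each fleet base uses its cheapest among the chosen.
{P1, P5}: #1→P5 4·13=52, #2→P1 6·15=90, #3→P1 9·14=126, #4→P5 6·21=126, #5→P1 3·7=21, #6→P1 4·22=88, #7→P5 3·24=72. Service cost 575.
{P2, P5}: service cost 583
{P4, P5}: service cost 589
Among all 10 size-2 choices, {P1, P5} is lowest.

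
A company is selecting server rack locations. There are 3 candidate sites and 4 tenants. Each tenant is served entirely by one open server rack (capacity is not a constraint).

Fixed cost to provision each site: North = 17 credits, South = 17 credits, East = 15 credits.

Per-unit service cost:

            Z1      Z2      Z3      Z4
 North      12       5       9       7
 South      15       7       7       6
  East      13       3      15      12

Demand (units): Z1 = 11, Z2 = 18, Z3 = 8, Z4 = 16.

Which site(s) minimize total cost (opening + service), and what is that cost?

For any fixed open set, each tenant goes to its cheapest open site; total = fixed + service.
{South, East}: Z1→East 13·11=143, Z2→East 3·18=54, Z3→South 7·8=56, Z4→South 6·16=96. Service 349; fixed 32; total 381.
{North, South, East}: service 338 + fixed 49 = 387
{North, East}: Z1→North 12·11=132, Z2→East 3·18=54, Z3→North 9·8=72, Z4→North 7·16=112. Service 370; fixed 32; total 402.
{East}: Z1→East 13·11=143, Z2→East 3·18=54, Z3→East 15·8=120, Z4→East 12·16=192. Service 509; fixed 15; total 524.
No other subset beats 381.

Open South and East; minimum total cost 381.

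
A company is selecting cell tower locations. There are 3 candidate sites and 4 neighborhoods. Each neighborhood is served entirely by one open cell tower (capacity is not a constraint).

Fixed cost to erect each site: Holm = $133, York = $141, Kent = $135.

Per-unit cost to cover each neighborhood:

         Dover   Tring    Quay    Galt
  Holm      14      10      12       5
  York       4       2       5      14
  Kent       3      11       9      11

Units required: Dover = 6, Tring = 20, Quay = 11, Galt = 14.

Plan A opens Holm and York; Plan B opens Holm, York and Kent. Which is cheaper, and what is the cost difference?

Plan A: {Holm, York}: Dover→York 4·6=24, Tring→York 2·20=40, Quay→York 5·11=55, Galt→Holm 5·14=70. Service 189; fixed 274; total 463.
Plan B: {Holm, York, Kent}: Dover→Kent 3·6=18, Tring→York 2·20=40, Quay→York 5·11=55, Galt→Holm 5·14=70. Service 183; fixed 409; total 592.
Difference: |463 − 592| = 129.

Plan A is cheaper by 129.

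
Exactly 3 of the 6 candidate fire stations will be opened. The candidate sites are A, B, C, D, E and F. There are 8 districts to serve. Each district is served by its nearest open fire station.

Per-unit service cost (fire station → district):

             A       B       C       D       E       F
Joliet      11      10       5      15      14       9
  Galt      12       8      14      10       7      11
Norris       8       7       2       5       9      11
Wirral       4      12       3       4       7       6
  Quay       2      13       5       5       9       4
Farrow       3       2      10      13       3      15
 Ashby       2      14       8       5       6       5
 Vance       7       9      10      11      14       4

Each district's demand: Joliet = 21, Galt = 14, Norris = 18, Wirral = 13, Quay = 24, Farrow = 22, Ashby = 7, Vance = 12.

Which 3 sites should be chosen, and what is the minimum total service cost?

Choose A, B and C; total service cost 482.

With exactly 3 open, each district uses its cheapest among the chosen.
{A, B, C}: Joliet→C 5·21=105, Galt→B 8·14=112, Norris→C 2·18=36, Wirral→C 3·13=39, Quay→A 2·24=48, Farrow→B 2·22=44, Ashby→A 2·7=14, Vance→A 7·12=84. Service cost 482.
{A, C, E}: service cost 490
{A, C, F}: service cost 510
Among all 20 size-3 choices, {A, B, C} is lowest.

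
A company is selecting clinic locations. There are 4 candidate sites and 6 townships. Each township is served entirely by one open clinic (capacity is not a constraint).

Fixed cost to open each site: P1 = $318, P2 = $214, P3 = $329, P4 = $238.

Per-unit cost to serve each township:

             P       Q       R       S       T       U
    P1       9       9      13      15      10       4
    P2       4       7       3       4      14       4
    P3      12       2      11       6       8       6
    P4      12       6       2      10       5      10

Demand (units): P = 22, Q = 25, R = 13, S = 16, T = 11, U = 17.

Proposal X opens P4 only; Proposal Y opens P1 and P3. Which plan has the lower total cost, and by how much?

Proposal X: {P4}: P→P4 12·22=264, Q→P4 6·25=150, R→P4 2·13=26, S→P4 10·16=160, T→P4 5·11=55, U→P4 10·17=170. Service 825; fixed 238; total 1063.
Proposal Y: {P1, P3}: P→P1 9·22=198, Q→P3 2·25=50, R→P3 11·13=143, S→P3 6·16=96, T→P3 8·11=88, U→P1 4·17=68. Service 643; fixed 647; total 1290.
Difference: |1063 − 1290| = 227.

Proposal X is cheaper by 227.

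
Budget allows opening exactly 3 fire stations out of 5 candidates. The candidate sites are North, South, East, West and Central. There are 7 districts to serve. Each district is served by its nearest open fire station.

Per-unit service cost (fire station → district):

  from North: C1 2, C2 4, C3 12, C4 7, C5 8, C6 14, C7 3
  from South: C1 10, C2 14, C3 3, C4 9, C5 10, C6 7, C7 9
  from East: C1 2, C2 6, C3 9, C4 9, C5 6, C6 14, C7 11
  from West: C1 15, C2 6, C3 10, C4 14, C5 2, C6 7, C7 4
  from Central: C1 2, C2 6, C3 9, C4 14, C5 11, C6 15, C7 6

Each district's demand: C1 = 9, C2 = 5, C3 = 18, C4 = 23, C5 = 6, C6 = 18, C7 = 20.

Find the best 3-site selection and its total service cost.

With exactly 3 open, each district uses its cheapest among the chosen.
{North, South, West}: C1→North 2·9=18, C2→North 4·5=20, C3→South 3·18=54, C4→North 7·23=161, C5→West 2·6=12, C6→South 7·18=126, C7→North 3·20=60. Service cost 451.
{North, South, East}: service cost 475
{North, South, Central}: service cost 487
Among all 10 size-3 choices, {North, South, West} is lowest.

Choose North, South and West; total service cost 451.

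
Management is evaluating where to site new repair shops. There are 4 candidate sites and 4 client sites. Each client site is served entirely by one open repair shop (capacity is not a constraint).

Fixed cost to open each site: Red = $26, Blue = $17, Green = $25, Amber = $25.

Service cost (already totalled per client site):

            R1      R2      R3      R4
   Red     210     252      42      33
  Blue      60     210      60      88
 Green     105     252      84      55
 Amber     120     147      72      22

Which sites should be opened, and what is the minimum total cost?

For any fixed open set, each client site goes to its cheapest open site; total = fixed + service.
{Blue, Amber}: R1→Blue 60, R2→Amber 147, R3→Blue 60, R4→Amber 22. Service 289; fixed 42; total 331.
{Red, Blue, Amber}: service 271 + fixed 68 = 339
{Blue, Green, Amber}: service 289 + fixed 67 = 356
{Red, Blue, Green, Amber}: service 271 + fixed 93 = 364
(All 15 nonempty subsets were checked; Blue and Amber is lowest.)

Open Blue and Amber; minimum total cost 331.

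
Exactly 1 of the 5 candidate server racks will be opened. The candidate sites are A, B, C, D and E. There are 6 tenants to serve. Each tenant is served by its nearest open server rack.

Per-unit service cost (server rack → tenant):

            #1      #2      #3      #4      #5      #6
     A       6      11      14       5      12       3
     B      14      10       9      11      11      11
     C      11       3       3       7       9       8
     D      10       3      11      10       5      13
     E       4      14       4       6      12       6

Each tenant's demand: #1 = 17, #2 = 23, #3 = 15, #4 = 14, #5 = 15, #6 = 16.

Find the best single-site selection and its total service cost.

With exactly 1 open, each tenant uses its cheapest among the chosen.
{C}: #1→C 11·17=187, #2→C 3·23=69, #3→C 3·15=45, #4→C 7·14=98, #5→C 9·15=135, #6→C 8·16=128. Service cost 662.
{E}: service cost 810
{D}: service cost 827
Among all 5 size-1 choices, {C} is lowest.

Choose C only; total service cost 662.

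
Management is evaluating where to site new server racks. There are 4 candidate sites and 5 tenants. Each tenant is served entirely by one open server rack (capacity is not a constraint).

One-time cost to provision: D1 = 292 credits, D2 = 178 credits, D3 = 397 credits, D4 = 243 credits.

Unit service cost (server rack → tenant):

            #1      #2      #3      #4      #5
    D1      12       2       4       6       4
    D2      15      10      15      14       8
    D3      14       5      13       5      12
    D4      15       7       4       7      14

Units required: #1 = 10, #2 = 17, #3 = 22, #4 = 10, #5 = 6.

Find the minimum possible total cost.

For any fixed open set, each tenant goes to its cheapest open site; total = fixed + service.
{D1}: #1→D1 12·10=120, #2→D1 2·17=34, #3→D1 4·22=88, #4→D1 6·10=60, #5→D1 4·6=24. Service 326; fixed 292; total 618.
{D4}: service 511 + fixed 243 = 754
{D1, D2}: #1→D1 12·10=120, #2→D1 2·17=34, #3→D1 4·22=88, #4→D1 6·10=60, #5→D1 4·6=24. Service 326; fixed 470; total 796.
{D1, D2, D3, D4}: service 316 + fixed 1110 = 1426
No other subset beats 618.

Minimum total cost: 618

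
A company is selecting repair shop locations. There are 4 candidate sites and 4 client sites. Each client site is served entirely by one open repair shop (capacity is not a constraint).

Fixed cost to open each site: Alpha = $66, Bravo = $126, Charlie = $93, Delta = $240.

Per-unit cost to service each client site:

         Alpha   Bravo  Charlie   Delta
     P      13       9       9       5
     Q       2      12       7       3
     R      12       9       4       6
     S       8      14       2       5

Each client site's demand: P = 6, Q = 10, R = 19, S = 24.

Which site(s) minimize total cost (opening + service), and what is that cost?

For any fixed open set, each client site goes to its cheapest open site; total = fixed + service.
{Charlie}: P→Charlie 9·6=54, Q→Charlie 7·10=70, R→Charlie 4·19=76, S→Charlie 2·24=48. Service 248; fixed 93; total 341.
{Alpha, Charlie}: service 198 + fixed 159 = 357
{Bravo, Charlie}: P→Bravo 9·6=54, Q→Charlie 7·10=70, R→Charlie 4·19=76, S→Charlie 2·24=48. Service 248; fixed 219; total 467.
{Alpha, Bravo, Charlie, Delta}: service 174 + fixed 525 = 699
No other subset beats 341.

Open Charlie only; minimum total cost 341.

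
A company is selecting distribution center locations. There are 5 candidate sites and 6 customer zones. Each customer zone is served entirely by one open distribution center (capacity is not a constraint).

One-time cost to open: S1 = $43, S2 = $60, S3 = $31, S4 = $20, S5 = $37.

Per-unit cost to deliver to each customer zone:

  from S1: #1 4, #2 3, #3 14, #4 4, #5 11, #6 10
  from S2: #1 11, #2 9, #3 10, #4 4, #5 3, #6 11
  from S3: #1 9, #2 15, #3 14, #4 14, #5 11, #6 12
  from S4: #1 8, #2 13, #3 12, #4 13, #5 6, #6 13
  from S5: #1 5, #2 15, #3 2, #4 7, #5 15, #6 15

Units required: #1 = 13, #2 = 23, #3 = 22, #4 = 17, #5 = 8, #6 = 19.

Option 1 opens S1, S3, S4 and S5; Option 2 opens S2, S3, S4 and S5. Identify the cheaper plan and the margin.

Option 1: {S1, S3, S4, S5}: #1→S1 4·13=52, #2→S1 3·23=69, #3→S5 2·22=44, #4→S1 4·17=68, #5→S4 6·8=48, #6→S1 10·19=190. Service 471; fixed 131; total 602.
Option 2: {S2, S3, S4, S5}: #1→S5 5·13=65, #2→S2 9·23=207, #3→S5 2·22=44, #4→S2 4·17=68, #5→S2 3·8=24, #6→S2 11·19=209. Service 617; fixed 148; total 765.
Difference: |602 − 765| = 163.

Option 1 is cheaper by 163.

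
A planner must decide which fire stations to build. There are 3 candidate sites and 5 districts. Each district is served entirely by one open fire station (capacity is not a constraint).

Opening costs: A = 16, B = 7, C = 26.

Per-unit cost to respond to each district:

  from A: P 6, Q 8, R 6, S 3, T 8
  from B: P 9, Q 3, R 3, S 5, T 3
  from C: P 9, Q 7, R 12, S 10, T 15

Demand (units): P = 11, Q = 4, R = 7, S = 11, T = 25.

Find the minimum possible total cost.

For any fixed open set, each district goes to its cheapest open site; total = fixed + service.
{A, B}: P→A 6·11=66, Q→B 3·4=12, R→B 3·7=21, S→A 3·11=33, T→B 3·25=75. Service 207; fixed 23; total 230.
{A, B, C}: service 207 + fixed 49 = 256
{B}: service 262 + fixed 7 = 269
No other subset beats 230.

Minimum total cost: 230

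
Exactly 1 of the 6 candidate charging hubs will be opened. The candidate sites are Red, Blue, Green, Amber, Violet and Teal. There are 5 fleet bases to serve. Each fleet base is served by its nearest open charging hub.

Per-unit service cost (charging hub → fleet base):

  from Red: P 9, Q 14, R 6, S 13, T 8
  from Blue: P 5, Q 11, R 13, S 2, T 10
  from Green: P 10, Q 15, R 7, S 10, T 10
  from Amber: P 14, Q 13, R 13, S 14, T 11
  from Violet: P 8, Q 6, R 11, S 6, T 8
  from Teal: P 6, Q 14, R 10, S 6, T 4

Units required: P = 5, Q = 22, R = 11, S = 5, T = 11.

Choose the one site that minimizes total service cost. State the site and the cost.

With exactly 1 open, each fleet base uses its cheapest among the chosen.
{Violet}: P→Violet 8·5=40, Q→Violet 6·22=132, R→Violet 11·11=121, S→Violet 6·5=30, T→Violet 8·11=88. Service cost 411.
{Teal}: service cost 522
{Blue}: service cost 530
Among all 6 size-1 choices, {Violet} is lowest.

Choose Violet only; total service cost 411.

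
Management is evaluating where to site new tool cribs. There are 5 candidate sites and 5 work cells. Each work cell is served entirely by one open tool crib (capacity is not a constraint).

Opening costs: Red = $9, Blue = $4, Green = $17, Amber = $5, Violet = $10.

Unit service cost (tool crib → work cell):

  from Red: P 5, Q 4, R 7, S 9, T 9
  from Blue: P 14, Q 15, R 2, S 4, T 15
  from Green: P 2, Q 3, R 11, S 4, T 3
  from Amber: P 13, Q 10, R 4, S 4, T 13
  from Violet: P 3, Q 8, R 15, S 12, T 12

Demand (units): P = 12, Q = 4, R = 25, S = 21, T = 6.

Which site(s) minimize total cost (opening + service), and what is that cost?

Open Blue and Green; minimum total cost 209.

For any fixed open set, each work cell goes to its cheapest open site; total = fixed + service.
{Blue, Green}: P→Green 2·12=24, Q→Green 3·4=12, R→Blue 2·25=50, S→Blue 4·21=84, T→Green 3·6=18. Service 188; fixed 21; total 209.
{Blue, Green, Amber}: P→Green 2·12=24, Q→Green 3·4=12, R→Blue 2·25=50, S→Blue 4·21=84, T→Green 3·6=18. Service 188; fixed 26; total 214.
{Red, Blue, Green}: service 188 + fixed 30 = 218
{Red, Blue, Green, Amber, Violet}: service 188 + fixed 45 = 233
No other subset beats 209.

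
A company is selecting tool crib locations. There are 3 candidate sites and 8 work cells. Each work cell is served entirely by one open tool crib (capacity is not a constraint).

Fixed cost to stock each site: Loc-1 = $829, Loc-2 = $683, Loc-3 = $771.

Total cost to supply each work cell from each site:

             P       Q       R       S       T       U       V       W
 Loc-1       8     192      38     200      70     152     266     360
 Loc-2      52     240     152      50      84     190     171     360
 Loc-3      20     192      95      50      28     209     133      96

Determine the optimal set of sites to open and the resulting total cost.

Open Loc-3 only; minimum total cost 1594.

For any fixed open set, each work cell goes to its cheapest open site; total = fixed + service.
{Loc-3}: P→Loc-3 20, Q→Loc-3 192, R→Loc-3 95, S→Loc-3 50, T→Loc-3 28, U→Loc-3 209, V→Loc-3 133, W→Loc-3 96. Service 823; fixed 771; total 1594.
{Loc-2}: P→Loc-2 52, Q→Loc-2 240, R→Loc-2 152, S→Loc-2 50, T→Loc-2 84, U→Loc-2 190, V→Loc-2 171, W→Loc-2 360. Service 1299; fixed 683; total 1982.
{Loc-1}: P→Loc-1 8, Q→Loc-1 192, R→Loc-1 38, S→Loc-1 200, T→Loc-1 70, U→Loc-1 152, V→Loc-1 266, W→Loc-1 360. Service 1286; fixed 829; total 2115.
{Loc-1, Loc-2, Loc-3}: service 697 + fixed 2283 = 2980
No other subset beats 1594.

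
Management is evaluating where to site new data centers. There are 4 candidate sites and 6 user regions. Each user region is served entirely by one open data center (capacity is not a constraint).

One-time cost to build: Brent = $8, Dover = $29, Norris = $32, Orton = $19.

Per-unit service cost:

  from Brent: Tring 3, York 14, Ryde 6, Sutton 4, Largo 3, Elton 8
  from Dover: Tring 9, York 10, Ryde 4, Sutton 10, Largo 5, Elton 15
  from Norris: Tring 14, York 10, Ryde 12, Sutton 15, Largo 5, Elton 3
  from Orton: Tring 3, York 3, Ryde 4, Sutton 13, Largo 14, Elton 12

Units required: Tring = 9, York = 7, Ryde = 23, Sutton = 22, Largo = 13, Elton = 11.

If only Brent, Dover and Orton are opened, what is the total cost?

Total cost: 411

Each user region is assigned to its cheapest site among the open ones.
{Brent, Dover, Orton}: Tring→Brent 3·9=27, York→Orton 3·7=21, Ryde→Dover 4·23=92, Sutton→Brent 4·22=88, Largo→Brent 3·13=39, Elton→Brent 8·11=88. Service 355; fixed 56; total 411.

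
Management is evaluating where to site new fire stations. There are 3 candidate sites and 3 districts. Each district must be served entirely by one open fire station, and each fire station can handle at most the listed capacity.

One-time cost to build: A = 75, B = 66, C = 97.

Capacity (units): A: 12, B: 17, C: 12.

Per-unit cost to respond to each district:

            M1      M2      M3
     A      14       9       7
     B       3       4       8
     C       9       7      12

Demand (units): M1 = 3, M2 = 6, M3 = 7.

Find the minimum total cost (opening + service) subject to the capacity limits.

Open {B}: M1→B 3·3=9, M2→B 4·6=24, M3→B 8·7=56.
Loads: B carries 16/17. Service 89; fixed 66; total 155.
Next best feasible plan costs 223.

Minimum total cost: 155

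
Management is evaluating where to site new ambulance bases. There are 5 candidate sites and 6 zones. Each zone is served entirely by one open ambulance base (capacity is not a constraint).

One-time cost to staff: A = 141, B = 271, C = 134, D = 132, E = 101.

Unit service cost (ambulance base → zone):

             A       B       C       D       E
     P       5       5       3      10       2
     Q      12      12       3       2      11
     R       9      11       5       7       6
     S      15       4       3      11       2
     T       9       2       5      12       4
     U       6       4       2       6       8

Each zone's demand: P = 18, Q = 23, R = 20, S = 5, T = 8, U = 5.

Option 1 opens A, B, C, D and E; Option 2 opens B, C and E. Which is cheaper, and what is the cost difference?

Option 1: {A, B, C, D, E}: P→E 2·18=36, Q→D 2·23=46, R→C 5·20=100, S→E 2·5=10, T→B 2·8=16, U→C 2·5=10. Service 218; fixed 779; total 997.
Option 2: {B, C, E}: P→E 2·18=36, Q→C 3·23=69, R→C 5·20=100, S→E 2·5=10, T→B 2·8=16, U→C 2·5=10. Service 241; fixed 506; total 747.
Difference: |997 − 747| = 250.

Option 2 is cheaper by 250.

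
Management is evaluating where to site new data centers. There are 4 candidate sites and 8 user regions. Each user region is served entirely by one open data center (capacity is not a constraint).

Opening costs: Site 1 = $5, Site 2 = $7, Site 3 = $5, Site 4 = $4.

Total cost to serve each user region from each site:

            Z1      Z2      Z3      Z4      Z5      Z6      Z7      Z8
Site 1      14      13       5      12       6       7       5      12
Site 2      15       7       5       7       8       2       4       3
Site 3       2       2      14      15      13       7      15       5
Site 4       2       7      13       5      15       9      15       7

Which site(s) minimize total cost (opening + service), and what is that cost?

For any fixed open set, each user region goes to its cheapest open site; total = fixed + service.
{Site 2, Site 3}: Z1→Site 3 2, Z2→Site 3 2, Z3→Site 2 5, Z4→Site 2 7, Z5→Site 2 8, Z6→Site 2 2, Z7→Site 2 4, Z8→Site 2 3. Service 33; fixed 12; total 45.
{Site 2, Site 3, Site 4}: service 31 + fixed 16 = 47
{Site 2, Site 4}: Z1→Site 4 2, Z2→Site 2 7, Z3→Site 2 5, Z4→Site 4 5, Z5→Site 2 8, Z6→Site 2 2, Z7→Site 2 4, Z8→Site 2 3. Service 36; fixed 11; total 47.
{Site 1, Site 2, Site 3, Site 4}: service 29 + fixed 21 = 50
No other subset beats 45.

Open Site 2 and Site 3; minimum total cost 45.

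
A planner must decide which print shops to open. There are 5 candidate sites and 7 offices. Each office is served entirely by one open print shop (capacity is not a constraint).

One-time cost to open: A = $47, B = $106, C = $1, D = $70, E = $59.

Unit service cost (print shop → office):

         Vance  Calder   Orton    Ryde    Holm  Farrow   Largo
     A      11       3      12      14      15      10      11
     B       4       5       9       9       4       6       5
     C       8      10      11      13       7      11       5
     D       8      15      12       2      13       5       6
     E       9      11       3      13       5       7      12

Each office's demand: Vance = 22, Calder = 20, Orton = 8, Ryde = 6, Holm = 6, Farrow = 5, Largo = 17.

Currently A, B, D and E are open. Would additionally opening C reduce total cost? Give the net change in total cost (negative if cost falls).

No — net change +1 (cost rises by 1).

Current service cost with {A, B, D, E}: 318.
Adding C: each office re-picks its cheapest; new service cost 318, saving 0.
Extra fixed cost: 1. Net change = 1 − 0 = 1.
(Totals: 600 → 601.)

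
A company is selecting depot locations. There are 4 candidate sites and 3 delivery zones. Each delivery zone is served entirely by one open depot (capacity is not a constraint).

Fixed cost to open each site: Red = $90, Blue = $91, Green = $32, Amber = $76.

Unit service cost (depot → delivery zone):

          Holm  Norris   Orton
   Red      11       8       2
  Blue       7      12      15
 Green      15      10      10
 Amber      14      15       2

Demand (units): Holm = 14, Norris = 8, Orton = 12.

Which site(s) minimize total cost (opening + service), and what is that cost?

For any fixed open set, each delivery zone goes to its cheapest open site; total = fixed + service.
{Red}: Holm→Red 11·14=154, Norris→Red 8·8=64, Orton→Red 2·12=24. Service 242; fixed 90; total 332.
{Red, Green}: service 242 + fixed 122 = 364
{Red, Blue}: service 186 + fixed 181 = 367
{Red, Blue, Green, Amber}: Holm→Blue 7·14=98, Norris→Red 8·8=64, Orton→Red 2·12=24. Service 186; fixed 289; total 475.
(All 15 nonempty subsets were checked; Red only is lowest.)

Open Red only; minimum total cost 332.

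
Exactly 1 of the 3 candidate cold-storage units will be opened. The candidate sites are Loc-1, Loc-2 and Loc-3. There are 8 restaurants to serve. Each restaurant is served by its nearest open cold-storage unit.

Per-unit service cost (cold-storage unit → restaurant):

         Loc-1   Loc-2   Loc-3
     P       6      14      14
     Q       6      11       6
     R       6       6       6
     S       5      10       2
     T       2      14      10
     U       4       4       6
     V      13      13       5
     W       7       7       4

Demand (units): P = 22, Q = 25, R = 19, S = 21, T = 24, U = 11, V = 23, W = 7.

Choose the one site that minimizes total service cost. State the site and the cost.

With exactly 1 open, each restaurant uses its cheapest among the chosen.
{Loc-1}: P→Loc-1 6·22=132, Q→Loc-1 6·25=150, R→Loc-1 6·19=114, S→Loc-1 5·21=105, T→Loc-1 2·24=48, U→Loc-1 4·11=44, V→Loc-1 13·23=299, W→Loc-1 7·7=49. Service cost 941.
{Loc-3}: service cost 1063
{Loc-2}: service cost 1635
Among all 3 size-1 choices, {Loc-1} is lowest.

Choose Loc-1 only; total service cost 941.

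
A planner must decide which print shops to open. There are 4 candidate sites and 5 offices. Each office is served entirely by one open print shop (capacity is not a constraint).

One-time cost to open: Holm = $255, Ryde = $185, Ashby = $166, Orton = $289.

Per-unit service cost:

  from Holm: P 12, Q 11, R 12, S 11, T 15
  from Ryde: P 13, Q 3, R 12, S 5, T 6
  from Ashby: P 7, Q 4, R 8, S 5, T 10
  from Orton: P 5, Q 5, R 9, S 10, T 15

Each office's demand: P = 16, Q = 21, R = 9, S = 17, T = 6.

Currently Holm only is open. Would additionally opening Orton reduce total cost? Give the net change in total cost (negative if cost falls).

Current service cost with {Holm}: 808.
Adding Orton: each office re-picks its cheapest; new service cost 526, saving 282.
Extra fixed cost: 289. Net change = 289 − 282 = 7.
(Totals: 1063 → 1070.)

No — net change +7 (cost rises by 7).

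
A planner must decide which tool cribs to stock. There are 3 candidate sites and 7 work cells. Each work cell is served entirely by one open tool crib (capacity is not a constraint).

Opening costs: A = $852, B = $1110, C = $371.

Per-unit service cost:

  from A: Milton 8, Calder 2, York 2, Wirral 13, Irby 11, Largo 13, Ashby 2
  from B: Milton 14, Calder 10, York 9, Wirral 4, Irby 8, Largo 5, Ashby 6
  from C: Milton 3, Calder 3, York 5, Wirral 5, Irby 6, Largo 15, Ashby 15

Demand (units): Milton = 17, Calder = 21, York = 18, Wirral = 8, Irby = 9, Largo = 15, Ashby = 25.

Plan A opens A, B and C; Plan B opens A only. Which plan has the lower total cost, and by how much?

Plan B is cheaper by 1159.

Plan A: {A, B, C}: Milton→C 3·17=51, Calder→A 2·21=42, York→A 2·18=36, Wirral→B 4·8=32, Irby→C 6·9=54, Largo→B 5·15=75, Ashby→A 2·25=50. Service 340; fixed 2333; total 2673.
Plan B: {A}: Milton→A 8·17=136, Calder→A 2·21=42, York→A 2·18=36, Wirral→A 13·8=104, Irby→A 11·9=99, Largo→A 13·15=195, Ashby→A 2·25=50. Service 662; fixed 852; total 1514.
Difference: |2673 − 1514| = 1159.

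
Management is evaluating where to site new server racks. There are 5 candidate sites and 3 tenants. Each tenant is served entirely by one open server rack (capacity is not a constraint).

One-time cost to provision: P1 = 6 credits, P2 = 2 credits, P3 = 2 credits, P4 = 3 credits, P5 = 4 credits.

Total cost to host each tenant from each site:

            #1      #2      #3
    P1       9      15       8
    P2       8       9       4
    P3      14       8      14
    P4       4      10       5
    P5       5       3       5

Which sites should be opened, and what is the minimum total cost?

For any fixed open set, each tenant goes to its cheapest open site; total = fixed + service.
{P5}: #1→P5 5, #2→P5 3, #3→P5 5. Service 13; fixed 4; total 17.
{P2, P5}: service 12 + fixed 6 = 18
{P3, P5}: service 13 + fixed 6 = 19
{P1, P2, P3, P4, P5}: #1→P4 4, #2→P5 3, #3→P2 4. Service 11; fixed 17; total 28.
No other subset beats 17.

Open P5 only; minimum total cost 17.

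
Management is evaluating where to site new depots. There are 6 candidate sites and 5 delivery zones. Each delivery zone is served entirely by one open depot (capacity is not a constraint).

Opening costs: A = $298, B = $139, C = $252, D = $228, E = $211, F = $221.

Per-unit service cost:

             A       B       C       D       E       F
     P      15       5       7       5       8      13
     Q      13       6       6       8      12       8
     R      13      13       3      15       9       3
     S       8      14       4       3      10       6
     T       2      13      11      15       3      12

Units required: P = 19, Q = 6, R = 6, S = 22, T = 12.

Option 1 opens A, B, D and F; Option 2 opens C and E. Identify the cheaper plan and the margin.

Option 1: {A, B, D, F}: P→B 5·19=95, Q→B 6·6=36, R→F 3·6=18, S→D 3·22=66, T→A 2·12=24. Service 239; fixed 886; total 1125.
Option 2: {C, E}: P→C 7·19=133, Q→C 6·6=36, R→C 3·6=18, S→C 4·22=88, T→E 3·12=36. Service 311; fixed 463; total 774.
Difference: |1125 − 774| = 351.

Option 2 is cheaper by 351.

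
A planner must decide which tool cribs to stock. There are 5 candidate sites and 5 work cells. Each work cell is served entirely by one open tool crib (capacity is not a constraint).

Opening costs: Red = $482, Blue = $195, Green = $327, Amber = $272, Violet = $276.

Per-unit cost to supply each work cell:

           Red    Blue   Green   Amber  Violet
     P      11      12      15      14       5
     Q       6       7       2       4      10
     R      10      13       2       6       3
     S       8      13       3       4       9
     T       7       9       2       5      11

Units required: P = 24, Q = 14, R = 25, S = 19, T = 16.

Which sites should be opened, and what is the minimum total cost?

For any fixed open set, each work cell goes to its cheapest open site; total = fixed + service.
{Green}: P→Green 15·24=360, Q→Green 2·14=28, R→Green 2·25=50, S→Green 3·19=57, T→Green 2·16=32. Service 527; fixed 327; total 854.
{Green, Violet}: service 287 + fixed 603 = 890
{Amber, Violet}: service 407 + fixed 548 = 955
{Red, Blue, Green, Amber, Violet}: service 287 + fixed 1552 = 1839
No other subset beats 854.

Open Green only; minimum total cost 854.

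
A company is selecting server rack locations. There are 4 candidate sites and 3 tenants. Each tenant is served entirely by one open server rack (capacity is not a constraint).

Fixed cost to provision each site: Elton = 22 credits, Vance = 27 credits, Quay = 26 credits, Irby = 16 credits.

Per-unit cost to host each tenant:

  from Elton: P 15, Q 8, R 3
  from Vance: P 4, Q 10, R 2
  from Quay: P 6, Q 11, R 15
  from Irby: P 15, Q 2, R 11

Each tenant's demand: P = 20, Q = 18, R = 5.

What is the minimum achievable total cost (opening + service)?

For any fixed open set, each tenant goes to its cheapest open site; total = fixed + service.
{Vance, Irby}: P→Vance 4·20=80, Q→Irby 2·18=36, R→Vance 2·5=10. Service 126; fixed 43; total 169.
{Elton, Vance, Irby}: P→Vance 4·20=80, Q→Irby 2·18=36, R→Vance 2·5=10. Service 126; fixed 65; total 191.
{Vance, Quay, Irby}: P→Vance 4·20=80, Q→Irby 2·18=36, R→Vance 2·5=10. Service 126; fixed 69; total 195.
{Elton, Vance, Quay, Irby}: P→Vance 4·20=80, Q→Irby 2·18=36, R→Vance 2·5=10. Service 126; fixed 91; total 217.
No other subset beats 169.

Minimum total cost: 169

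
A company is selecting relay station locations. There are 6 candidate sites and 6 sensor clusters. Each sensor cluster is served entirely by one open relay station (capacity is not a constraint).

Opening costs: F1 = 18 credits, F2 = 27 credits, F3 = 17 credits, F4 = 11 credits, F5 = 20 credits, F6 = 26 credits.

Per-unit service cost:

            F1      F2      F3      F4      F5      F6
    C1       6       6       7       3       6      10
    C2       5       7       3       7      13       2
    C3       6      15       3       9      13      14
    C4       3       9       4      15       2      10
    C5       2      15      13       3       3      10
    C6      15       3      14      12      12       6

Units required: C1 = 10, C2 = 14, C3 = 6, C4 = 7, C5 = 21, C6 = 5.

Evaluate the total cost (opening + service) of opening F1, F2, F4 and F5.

Total cost: 283

Each sensor cluster is assigned to its cheapest site among the open ones.
{F1, F2, F4, F5}: C1→F4 3·10=30, C2→F1 5·14=70, C3→F1 6·6=36, C4→F5 2·7=14, C5→F1 2·21=42, C6→F2 3·5=15. Service 207; fixed 76; total 283.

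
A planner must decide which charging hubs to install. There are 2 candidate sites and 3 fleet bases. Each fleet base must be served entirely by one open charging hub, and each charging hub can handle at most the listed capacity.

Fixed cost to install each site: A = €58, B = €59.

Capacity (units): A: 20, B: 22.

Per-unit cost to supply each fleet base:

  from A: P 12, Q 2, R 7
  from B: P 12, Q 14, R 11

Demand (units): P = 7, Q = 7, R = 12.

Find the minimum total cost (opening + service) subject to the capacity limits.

Minimum total cost: 299

Open {A, B}: P→B 12·7=84, Q→A 2·7=14, R→A 7·12=84.
Loads: A carries 19/20, B carries 7/22. Service 182; fixed 117; total 299.
Next best feasible plan costs 347.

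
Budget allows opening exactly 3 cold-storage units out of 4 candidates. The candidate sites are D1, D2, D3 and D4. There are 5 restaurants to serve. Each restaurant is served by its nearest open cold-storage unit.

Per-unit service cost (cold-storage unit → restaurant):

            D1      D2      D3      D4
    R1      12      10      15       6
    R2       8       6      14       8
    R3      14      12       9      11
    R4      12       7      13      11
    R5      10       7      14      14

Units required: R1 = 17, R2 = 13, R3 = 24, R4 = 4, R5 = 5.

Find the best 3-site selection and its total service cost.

Choose D2, D3 and D4; total service cost 459.

With exactly 3 open, each restaurant uses its cheapest among the chosen.
{D2, D3, D4}: R1→D4 6·17=102, R2→D2 6·13=78, R3→D3 9·24=216, R4→D2 7·4=28, R5→D2 7·5=35. Service cost 459.
{D1, D2, D4}: service cost 507
{D1, D3, D4}: service cost 516
Among all 4 size-3 choices, {D2, D3, D4} is lowest.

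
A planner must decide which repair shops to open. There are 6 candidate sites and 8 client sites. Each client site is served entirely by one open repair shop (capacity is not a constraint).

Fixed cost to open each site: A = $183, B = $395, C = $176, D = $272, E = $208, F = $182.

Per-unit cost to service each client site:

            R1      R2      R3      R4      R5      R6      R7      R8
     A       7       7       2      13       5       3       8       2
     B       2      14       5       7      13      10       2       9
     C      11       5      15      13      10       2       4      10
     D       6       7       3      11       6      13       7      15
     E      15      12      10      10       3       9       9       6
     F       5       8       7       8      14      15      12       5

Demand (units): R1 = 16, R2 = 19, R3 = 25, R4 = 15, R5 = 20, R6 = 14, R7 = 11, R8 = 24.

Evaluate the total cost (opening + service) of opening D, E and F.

Each client site is assigned to its cheapest site among the open ones.
{D, E, F}: R1→F 5·16=80, R2→D 7·19=133, R3→D 3·25=75, R4→F 8·15=120, R5→E 3·20=60, R6→E 9·14=126, R7→D 7·11=77, R8→F 5·24=120. Service 791; fixed 662; total 1453.

Total cost: 1453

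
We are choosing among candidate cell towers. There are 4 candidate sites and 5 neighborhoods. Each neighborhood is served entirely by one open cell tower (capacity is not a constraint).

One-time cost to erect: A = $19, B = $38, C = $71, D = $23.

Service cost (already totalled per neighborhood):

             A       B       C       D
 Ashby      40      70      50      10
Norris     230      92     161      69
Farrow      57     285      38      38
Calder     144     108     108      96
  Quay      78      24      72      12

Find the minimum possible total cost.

For any fixed open set, each neighborhood goes to its cheapest open site; total = fixed + service.
{D}: Ashby→D 10, Norris→D 69, Farrow→D 38, Calder→D 96, Quay→D 12. Service 225; fixed 23; total 248.
{A, D}: service 225 + fixed 42 = 267
{B, D}: service 225 + fixed 61 = 286
{A, B, C, D}: service 225 + fixed 151 = 376
No other subset beats 248.

Minimum total cost: 248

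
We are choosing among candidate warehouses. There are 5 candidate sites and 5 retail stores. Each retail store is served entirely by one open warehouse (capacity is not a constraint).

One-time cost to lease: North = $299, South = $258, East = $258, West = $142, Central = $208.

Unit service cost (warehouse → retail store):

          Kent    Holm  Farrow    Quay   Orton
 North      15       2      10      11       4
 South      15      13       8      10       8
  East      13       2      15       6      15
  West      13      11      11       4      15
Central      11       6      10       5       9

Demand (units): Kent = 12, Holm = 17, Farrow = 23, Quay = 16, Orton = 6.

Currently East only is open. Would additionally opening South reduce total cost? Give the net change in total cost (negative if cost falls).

No — net change +55 (cost rises by 55).

Current service cost with {East}: 721.
Adding South: each retail store re-picks its cheapest; new service cost 518, saving 203.
Extra fixed cost: 258. Net change = 258 − 203 = 55.
(Totals: 979 → 1034.)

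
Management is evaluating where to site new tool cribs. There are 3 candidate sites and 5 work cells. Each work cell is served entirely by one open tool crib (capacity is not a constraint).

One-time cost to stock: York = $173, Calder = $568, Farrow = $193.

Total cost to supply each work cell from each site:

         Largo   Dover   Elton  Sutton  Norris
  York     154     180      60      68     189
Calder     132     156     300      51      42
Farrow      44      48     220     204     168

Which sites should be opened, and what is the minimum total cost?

For any fixed open set, each work cell goes to its cheapest open site; total = fixed + service.
{York, Farrow}: Largo→Farrow 44, Dover→Farrow 48, Elton→York 60, Sutton→York 68, Norris→Farrow 168. Service 388; fixed 366; total 754.
{York}: Largo→York 154, Dover→York 180, Elton→York 60, Sutton→York 68, Norris→York 189. Service 651; fixed 173; total 824.
{Farrow}: service 684 + fixed 193 = 877
{York, Calder, Farrow}: service 245 + fixed 934 = 1179
No other subset beats 754.

Open York and Farrow; minimum total cost 754.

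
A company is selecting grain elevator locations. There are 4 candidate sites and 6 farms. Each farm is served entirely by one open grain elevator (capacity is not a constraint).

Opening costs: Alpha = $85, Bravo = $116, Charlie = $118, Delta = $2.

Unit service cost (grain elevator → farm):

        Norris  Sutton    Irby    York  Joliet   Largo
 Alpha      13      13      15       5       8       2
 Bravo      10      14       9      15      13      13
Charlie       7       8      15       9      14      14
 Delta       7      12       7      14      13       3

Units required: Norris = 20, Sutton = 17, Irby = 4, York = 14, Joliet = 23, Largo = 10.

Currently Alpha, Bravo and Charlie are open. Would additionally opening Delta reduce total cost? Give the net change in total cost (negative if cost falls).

Current service cost with {Alpha, Bravo, Charlie}: 586.
Adding Delta: each farm re-picks its cheapest; new service cost 578, saving 8.
Extra fixed cost: 2. Net change = 2 − 8 = -6.
(Totals: 905 → 899.)

Yes — net change −6 (cost falls by 6).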